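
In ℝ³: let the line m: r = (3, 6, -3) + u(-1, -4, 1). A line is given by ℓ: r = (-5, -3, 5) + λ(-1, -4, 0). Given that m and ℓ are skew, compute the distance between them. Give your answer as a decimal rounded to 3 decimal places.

5.578

Common perpendicular direction n = (-1, -4, 1) × (-1, -4, 0) = (4, -1, 0).
With w = (-5, -3, 5) − (3, 6, -3) = (-8, -9, 8), w · n = -23.
Distance = |w · n| / |n| = |-23| / √17 ≈ 5.578.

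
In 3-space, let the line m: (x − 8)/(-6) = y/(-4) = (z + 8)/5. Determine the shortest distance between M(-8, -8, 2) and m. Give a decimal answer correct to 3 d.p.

2.919

m has direction (-6, -4, 5) through (8, 0, -8).
Taking (8, 0, -8) on m with direction v = (-6, -4, 5): w = M − (8, 0, -8) = (-16, -8, 10), and w × v = (0, 20, 16).
Distance = |w × v| / |v| = √656 / √77 ≈ 2.919.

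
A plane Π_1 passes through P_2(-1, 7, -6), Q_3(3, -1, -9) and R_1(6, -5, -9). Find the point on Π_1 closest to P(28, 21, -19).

(4, 3, -3)

P_2Q_3 = (4, -8, -3), P_2R_1 = (7, -12, -3); a normal to Π_1 is P_2Q_3 × P_2R_1 = (-12, -9, 8).
Using P_2: Π_1 has equation -12x - 9y + 8z = -99.
Foot = P − λn with λ = (n·P − d)/|n|² = (-677 − (-99))/289 = -2.
Foot = (28, 21, -19) − (-2)·(-12, -9, 8) = (4, 3, -3).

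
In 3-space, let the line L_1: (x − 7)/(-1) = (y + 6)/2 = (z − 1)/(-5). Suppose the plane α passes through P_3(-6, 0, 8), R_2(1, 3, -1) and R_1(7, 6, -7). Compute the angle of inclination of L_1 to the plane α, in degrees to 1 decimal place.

35.0

L_1 has direction (-1, 2, -5) through (7, -6, 1).
P_3R_2 = (7, 3, -9), P_3R_1 = (13, 6, -15); a normal to α is P_3R_2 × P_3R_1 = (9, -12, 3).
Using P_3: α has equation 9x - 12y + 3z = -30.
sin θ = |n·v| / (|n||v|) = |-48| / (√234 · √30) = 0.57289.
θ ≈ 35.0°.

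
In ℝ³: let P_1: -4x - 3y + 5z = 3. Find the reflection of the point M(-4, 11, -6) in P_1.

(-12, 5, 4)

λ = (n·M − d)/|n|² = (-47 − 3)/50 = -1.
Reflection = M − 2λn = (-4, 11, -6) − (-2)·(-4, -3, 5) = (-12, 5, 4).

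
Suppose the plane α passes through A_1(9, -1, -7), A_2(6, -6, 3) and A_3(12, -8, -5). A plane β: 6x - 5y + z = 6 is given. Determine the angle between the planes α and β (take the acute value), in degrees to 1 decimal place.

A_1A_2 = (-3, -5, 10), A_1A_3 = (3, -7, 2); a normal to α is A_1A_2 × A_1A_3 = (60, 36, 36).
Using A_1: α has equation 60x + 36y + 36z = 252.
cos θ = |n₁·n₂| / (|n₁||n₂|) = |216| / (√6192 · √62).
θ = arccos(0.34861) ≈ 69.6°.

69.6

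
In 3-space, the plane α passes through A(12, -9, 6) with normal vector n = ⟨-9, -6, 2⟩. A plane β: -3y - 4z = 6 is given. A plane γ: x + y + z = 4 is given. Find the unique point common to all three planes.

α: n·r = n·A gives -9x - 6y + 2z = -42.
Solving the 3×3 linear system -9x - 6y + 2z = -42, -3y - 4z = 6, x + y + z = 4 (e.g. by elimination or Cramer's rule, determinant = 21) gives (6, -2, 0).

(6, -2, 0)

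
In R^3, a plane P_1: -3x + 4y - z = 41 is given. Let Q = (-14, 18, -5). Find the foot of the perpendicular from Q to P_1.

Foot = Q − λn with λ = (n·Q − d)/|n|² = (119 − 41)/26 = 3.
Foot = (-14, 18, -5) − 3·(-3, 4, -1) = (-5, 6, -2).

(-5, 6, -2)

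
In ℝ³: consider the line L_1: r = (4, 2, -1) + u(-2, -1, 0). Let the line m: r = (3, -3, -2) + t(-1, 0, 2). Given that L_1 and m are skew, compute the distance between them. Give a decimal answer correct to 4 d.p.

3.7097

Common perpendicular direction n = (-2, -1, 0) × (-1, 0, 2) = (-2, 4, -1).
With w = (3, -3, -2) − (4, 2, -1) = (-1, -5, -1), w · n = -17.
Distance = |w · n| / |n| = |-17| / √21 ≈ 3.7097.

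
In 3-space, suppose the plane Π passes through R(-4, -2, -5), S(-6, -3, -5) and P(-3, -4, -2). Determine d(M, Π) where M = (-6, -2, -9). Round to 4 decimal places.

1.6733

RS = (-2, -1, 0), RP = (1, -2, 3); a normal to Π is RS × RP = (-3, 6, 5).
Using R: Π has equation -3x + 6y + 5z = -25.
n·M − d = (-3)·(-6) + (6)·(-2) + (5)·(-9) − (-25) = -14; |n| = √70.
Distance = |-14| / √70 = 14/√70 ≈ 1.6733.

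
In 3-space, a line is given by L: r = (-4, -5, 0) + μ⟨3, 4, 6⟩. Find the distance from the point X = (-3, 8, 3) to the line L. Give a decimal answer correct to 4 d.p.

Taking (-4, -5, 0) on L with direction v = (3, 4, 6): w = X − (-4, -5, 0) = (1, 13, 3), and w × v = (66, 3, -35).
Distance = |w × v| / |v| = √5590 / √61 ≈ 9.5728.

9.5728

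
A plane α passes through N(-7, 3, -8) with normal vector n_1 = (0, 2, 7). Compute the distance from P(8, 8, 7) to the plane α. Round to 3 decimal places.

α: n_1·r = n_1·N gives 2y + 7z = -50.
n·P − d = (0)·(8) + (2)·(8) + (7)·(7) − (-50) = 115; |n| = √53.
Distance = |115| / √53 = 115/√53 ≈ 15.796.

15.796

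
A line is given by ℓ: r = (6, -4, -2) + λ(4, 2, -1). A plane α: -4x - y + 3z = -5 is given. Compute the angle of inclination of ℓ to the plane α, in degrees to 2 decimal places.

sin θ = |n·v| / (|n||v|) = |-21| / (√26 · √21) = 0.89872.
θ ≈ 63.99°.

63.99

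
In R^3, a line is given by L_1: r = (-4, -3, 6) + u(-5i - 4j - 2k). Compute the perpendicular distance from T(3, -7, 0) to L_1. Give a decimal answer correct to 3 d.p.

Taking (-4, -3, 6) on L_1 with direction v = (-5, -4, -2): w = T − (-4, -3, 6) = (7, -4, -6), and w × v = (-16, 44, -48).
Distance = |w × v| / |v| = √4496 / √45 ≈ 9.996.

9.996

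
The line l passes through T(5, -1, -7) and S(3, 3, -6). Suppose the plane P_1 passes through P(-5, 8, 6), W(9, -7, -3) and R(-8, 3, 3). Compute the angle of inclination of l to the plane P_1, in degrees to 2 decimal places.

A direction vector for l is S − T = (-2, 4, 1).
PW = (14, -15, -9), PR = (-3, -5, -3); a normal to P_1 is PW × PR = (0, 69, -115).
Using P: P_1 has equation 69y - 115z = -138.
sin θ = |n·v| / (|n||v|) = |161| / (√17986 · √21) = 0.26197.
θ ≈ 15.19°.

15.19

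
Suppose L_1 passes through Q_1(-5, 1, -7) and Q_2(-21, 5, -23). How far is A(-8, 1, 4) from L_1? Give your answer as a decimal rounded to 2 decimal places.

A direction vector for L_1 is Q_2 − Q_1 = (-16, 4, -16).
Taking (-5, 1, -7) on L_1 with direction v = (-16, 4, -16): w = A − (-5, 1, -7) = (-3, 0, 11), and w × v = (-44, -224, -12).
Distance = |w × v| / |v| = √52256 / √528 ≈ 9.95.

9.95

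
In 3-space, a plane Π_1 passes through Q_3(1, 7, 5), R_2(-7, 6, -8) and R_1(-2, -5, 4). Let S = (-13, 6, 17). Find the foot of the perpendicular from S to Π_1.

(2, 3, 8)

Q_3R_2 = (-8, -1, -13), Q_3R_1 = (-3, -12, -1); a normal to Π_1 is Q_3R_2 × Q_3R_1 = (-155, 31, 93).
Using Q_3: Π_1 has equation -155x + 31y + 93z = 527.
Foot = S − λn with λ = (n·S − d)/|n|² = (3782 − 527)/33635 = 3/31.
Foot = (-13, 6, 17) − (3/31)·(-155, 31, 93) = (2, 3, 8).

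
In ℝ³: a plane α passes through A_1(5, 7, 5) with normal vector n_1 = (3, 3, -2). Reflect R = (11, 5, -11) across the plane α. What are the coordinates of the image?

(-1, -7, -3)

α: n_1·r = n_1·A_1 gives 3x + 3y - 2z = 26.
λ = (n·R − d)/|n|² = (70 − 26)/22 = 2.
Reflection = R − 2λn = (11, 5, -11) − 4·(3, 3, -2) = (-1, -7, -3).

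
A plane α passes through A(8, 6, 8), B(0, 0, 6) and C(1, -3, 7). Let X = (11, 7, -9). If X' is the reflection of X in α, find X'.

(-1, 13, 21)

AB = (-8, -6, -2), AC = (-7, -9, -1); a normal to α is AB × AC = (-12, 6, 30).
Using A: α has equation -12x + 6y + 30z = 180.
λ = (n·X − d)/|n|² = (-360 − 180)/1080 = -1/2.
Reflection = X − 2λn = (11, 7, -9) − (-1)·(-12, 6, 30) = (-1, 13, 21).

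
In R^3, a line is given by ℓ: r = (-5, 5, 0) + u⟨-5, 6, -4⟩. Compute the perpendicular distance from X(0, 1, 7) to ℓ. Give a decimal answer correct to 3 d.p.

3.606

Taking (-5, 5, 0) on ℓ with direction v = (-5, 6, -4): w = X − (-5, 5, 0) = (5, -4, 7), and w × v = (-26, -15, 10).
Distance = |w × v| / |v| = √1001 / √77 ≈ 3.606.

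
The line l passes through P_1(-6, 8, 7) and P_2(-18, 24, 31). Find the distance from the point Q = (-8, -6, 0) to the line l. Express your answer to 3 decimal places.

10.500

A direction vector for l is P_2 − P_1 = (-12, 16, 24).
Taking (-6, 8, 7) on l with direction v = (-12, 16, 24): w = Q − (-6, 8, 7) = (-2, -14, -7), and w × v = (-224, 132, -200).
Distance = |w × v| / |v| = √107600 / √976 ≈ 10.500.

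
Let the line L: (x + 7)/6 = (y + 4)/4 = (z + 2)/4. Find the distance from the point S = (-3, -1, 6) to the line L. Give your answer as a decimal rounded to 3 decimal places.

4.583

L has direction (6, 4, 4) through (-7, -4, -2).
Taking (-7, -4, -2) on L with direction v = (6, 4, 4): w = S − (-7, -4, -2) = (4, 3, 8), and w × v = (-20, 32, -2).
Distance = |w × v| / |v| = √1428 / √68 ≈ 4.583.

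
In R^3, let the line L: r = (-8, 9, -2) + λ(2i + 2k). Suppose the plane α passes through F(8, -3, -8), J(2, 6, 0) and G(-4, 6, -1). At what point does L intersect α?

(-4, 9, 2)

FJ = (-6, 9, 8), FG = (-12, 9, 7); a normal to α is FJ × FG = (-9, -54, 54).
Using F: α has equation -9x - 54y + 54z = -342.
Substitute r = (-8, 9, -2) + t(2, 0, 2) into the plane: -522 + 90t = -342, so t = 2.
Intersection: (-8, 9, -2) + 2·(2, 0, 2) = (-4, 9, 2).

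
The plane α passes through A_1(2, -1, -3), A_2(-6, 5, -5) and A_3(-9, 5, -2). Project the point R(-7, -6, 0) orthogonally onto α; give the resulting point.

(-4, -1, 3)

A_1A_2 = (-8, 6, -2), A_1A_3 = (-11, 6, 1); a normal to α is A_1A_2 × A_1A_3 = (18, 30, 18).
Using A_1: α has equation 18x + 30y + 18z = -48.
Foot = R − λn with λ = (n·R − d)/|n|² = (-306 − (-48))/1548 = -1/6.
Foot = (-7, -6, 0) − (-1/6)·(18, 30, 18) = (-4, -1, 3).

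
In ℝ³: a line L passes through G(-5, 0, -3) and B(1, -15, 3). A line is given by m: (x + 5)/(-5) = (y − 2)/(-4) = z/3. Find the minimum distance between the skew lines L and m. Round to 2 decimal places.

A direction vector for L is B − G = (6, -15, 6).
m has direction (-5, -4, 3) through (-5, 2, 0).
Common perpendicular direction n = (6, -15, 6) × (-5, -4, 3) = (-21, -48, -99).
With w = (-5, 2, 0) − (-5, 0, -3) = (0, 2, 3), w · n = -393.
Distance = |w · n| / |n| = |-393| / √12546 ≈ 3.51.

3.51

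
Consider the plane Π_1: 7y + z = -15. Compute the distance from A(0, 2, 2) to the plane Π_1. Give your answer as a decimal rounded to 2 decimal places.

4.38

n·A − d = (0)·(0) + (7)·(2) + (1)·(2) − (-15) = 31; |n| = √50.
Distance = |31| / √50 = 31/√50 ≈ 4.38.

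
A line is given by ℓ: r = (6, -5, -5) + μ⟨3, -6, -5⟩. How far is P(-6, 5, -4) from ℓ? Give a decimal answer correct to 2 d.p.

9.96

Taking (6, -5, -5) on ℓ with direction v = (3, -6, -5): w = P − (6, -5, -5) = (-12, 10, 1), and w × v = (-44, -57, 42).
Distance = |w × v| / |v| = √6949 / √70 ≈ 9.96.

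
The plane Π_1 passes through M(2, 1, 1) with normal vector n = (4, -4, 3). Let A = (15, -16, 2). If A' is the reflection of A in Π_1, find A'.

Π_1: n·r = n·M gives 4x - 4y + 3z = 7.
λ = (n·A − d)/|n|² = (130 − 7)/41 = 3.
Reflection = A − 2λn = (15, -16, 2) − 6·(4, -4, 3) = (-9, 8, -16).

(-9, 8, -16)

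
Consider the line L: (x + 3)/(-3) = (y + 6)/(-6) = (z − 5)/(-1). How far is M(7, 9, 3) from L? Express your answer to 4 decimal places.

5.1288

L has direction (-3, -6, -1) through (-3, -6, 5).
Taking (-3, -6, 5) on L with direction v = (-3, -6, -1): w = M − (-3, -6, 5) = (10, 15, -2), and w × v = (-27, 16, -15).
Distance = |w × v| / |v| = √1210 / √46 ≈ 5.1288.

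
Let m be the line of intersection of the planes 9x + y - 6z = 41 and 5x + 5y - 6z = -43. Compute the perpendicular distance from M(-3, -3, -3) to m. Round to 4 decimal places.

Direction of m: (9, 1, -6) × (5, 5, -6) = (24, 24, 40).
A point on m: solving the two plane equations with x = 11 gives (11, -10, 8).
Taking (11, -10, 8) on m with direction v = (24, 24, 40): w = M − (11, -10, 8) = (-14, 7, -11), and w × v = (544, 296, -504).
Distance = |w × v| / |v| = √637568 / √2752 ≈ 15.2209.

15.2209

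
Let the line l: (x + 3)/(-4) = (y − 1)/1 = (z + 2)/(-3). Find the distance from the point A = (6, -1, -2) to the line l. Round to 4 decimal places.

5.4278

l has direction (-4, 1, -3) through (-3, 1, -2).
Taking (-3, 1, -2) on l with direction v = (-4, 1, -3): w = A − (-3, 1, -2) = (9, -2, 0), and w × v = (6, 27, 1).
Distance = |w × v| / |v| = √766 / √26 ≈ 5.4278.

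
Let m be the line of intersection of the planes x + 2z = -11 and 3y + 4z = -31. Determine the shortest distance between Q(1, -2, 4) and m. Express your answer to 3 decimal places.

Direction of m: (1, 0, 2) × (0, 3, 4) = (-6, -4, 3).
A point on m: solving the two plane equations with x = 9 gives (9, 3, -10).
Taking (9, 3, -10) on m with direction v = (-6, -4, 3): w = Q − (9, 3, -10) = (-8, -5, 14), and w × v = (41, -60, 2).
Distance = |w × v| / |v| = √5285 / √61 ≈ 9.308.

9.308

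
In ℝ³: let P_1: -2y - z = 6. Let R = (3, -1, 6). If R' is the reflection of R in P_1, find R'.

λ = (n·R − d)/|n|² = (-4 − 6)/5 = -2.
Reflection = R − 2λn = (3, -1, 6) − (-4)·(0, -2, -1) = (3, -9, 2).

(3, -9, 2)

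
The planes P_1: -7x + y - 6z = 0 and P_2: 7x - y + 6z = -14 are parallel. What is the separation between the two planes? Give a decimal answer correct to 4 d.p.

1.5097

Rescale P_2 by 1/(-1): -7x + y - 6z = 14. Then distance = |0 − 14| / √86 ≈ 1.5097.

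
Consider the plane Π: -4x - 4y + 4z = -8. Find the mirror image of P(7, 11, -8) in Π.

λ = (n·P − d)/|n|² = (-104 − (-8))/48 = -2.
Reflection = P − 2λn = (7, 11, -8) − (-4)·(-4, -4, 4) = (-9, -5, 8).

(-9, -5, 8)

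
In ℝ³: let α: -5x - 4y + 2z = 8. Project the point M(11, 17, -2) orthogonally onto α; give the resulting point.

Foot = M − λn with λ = (n·M − d)/|n|² = (-127 − 8)/45 = -3.
Foot = (11, 17, -2) − (-3)·(-5, -4, 2) = (-4, 5, 4).

(-4, 5, 4)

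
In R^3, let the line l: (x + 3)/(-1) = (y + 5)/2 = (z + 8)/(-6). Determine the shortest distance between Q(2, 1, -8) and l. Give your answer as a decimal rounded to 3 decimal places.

7.733

l has direction (-1, 2, -6) through (-3, -5, -8).
Taking (-3, -5, -8) on l with direction v = (-1, 2, -6): w = Q − (-3, -5, -8) = (5, 6, 0), and w × v = (-36, 30, 16).
Distance = |w × v| / |v| = √2452 / √41 ≈ 7.733.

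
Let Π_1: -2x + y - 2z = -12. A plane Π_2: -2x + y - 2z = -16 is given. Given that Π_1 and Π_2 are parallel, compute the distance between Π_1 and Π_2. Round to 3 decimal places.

Same normal n = (-2, 1, -2) with |n| = √9; distance = |-12 − (-16)| / |n| = 4/√9 ≈ 1.333.

1.333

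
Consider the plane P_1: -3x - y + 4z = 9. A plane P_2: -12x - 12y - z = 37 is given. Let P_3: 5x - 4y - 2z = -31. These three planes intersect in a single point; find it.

Solving the 3×3 linear system -3x - y + 4z = 9, -12x - 12y - z = 37, 5x - 4y - 2z = -31 (e.g. by elimination or Cramer's rule, determinant = 401) gives (-5, 2, -1).

(-5, 2, -1)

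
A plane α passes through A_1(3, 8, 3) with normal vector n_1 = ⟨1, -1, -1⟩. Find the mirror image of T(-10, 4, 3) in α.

(-4, -2, -3)

α: n_1·r = n_1·A_1 gives x - y - z = -8.
λ = (n·T − d)/|n|² = (-17 − (-8))/3 = -3.
Reflection = T − 2λn = (-10, 4, 3) − (-6)·(1, -1, -1) = (-4, -2, -3).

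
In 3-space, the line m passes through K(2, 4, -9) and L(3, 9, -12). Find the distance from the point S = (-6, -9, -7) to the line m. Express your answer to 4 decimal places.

7.6607

A direction vector for m is L − K = (1, 5, -3).
Taking (2, 4, -9) on m with direction v = (1, 5, -3): w = S − (2, 4, -9) = (-8, -13, 2), and w × v = (29, -22, -27).
Distance = |w × v| / |v| = √2054 / √35 ≈ 7.6607.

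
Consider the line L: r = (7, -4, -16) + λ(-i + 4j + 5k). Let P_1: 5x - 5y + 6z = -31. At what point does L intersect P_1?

Substitute r = (7, -4, -16) + t(-1, 4, 5) into the plane: -41 + 5t = -31, so t = 2.
Intersection: (7, -4, -16) + 2·(-1, 4, 5) = (5, 4, -6).

(5, 4, -6)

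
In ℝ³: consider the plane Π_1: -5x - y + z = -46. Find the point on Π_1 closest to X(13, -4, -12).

Foot = X − λn with λ = (n·X − d)/|n|² = (-73 − (-46))/27 = -1.
Foot = (13, -4, -12) − (-1)·(-5, -1, 1) = (8, -5, -11).

(8, -5, -11)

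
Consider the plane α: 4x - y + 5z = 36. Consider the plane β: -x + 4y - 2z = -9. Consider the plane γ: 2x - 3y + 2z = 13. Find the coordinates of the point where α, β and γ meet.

(3, 1, 5)

Solving the 3×3 linear system 4x - y + 5z = 36, -x + 4y - 2z = -9, 2x - 3y + 2z = 13 (e.g. by elimination or Cramer's rule, determinant = -15) gives (3, 1, 5).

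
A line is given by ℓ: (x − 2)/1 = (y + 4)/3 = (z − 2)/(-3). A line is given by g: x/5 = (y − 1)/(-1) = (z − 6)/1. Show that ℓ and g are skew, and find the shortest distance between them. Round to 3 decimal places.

ℓ has direction (1, 3, -3) through (2, -4, 2).
g has direction (5, -1, 1) through (0, 1, 6).
Common perpendicular direction n = (1, 3, -3) × (5, -1, 1) = (0, -16, -16).
With w = (0, 1, 6) − (2, -4, 2) = (-2, 5, 4), w · n = -144.
Since n ≠ 0 the lines are not parallel, and w · n = -144 ≠ 0 so they do not intersect; hence they are skew.
Distance = |w · n| / |n| = |-144| / √512 ≈ 6.364.

6.364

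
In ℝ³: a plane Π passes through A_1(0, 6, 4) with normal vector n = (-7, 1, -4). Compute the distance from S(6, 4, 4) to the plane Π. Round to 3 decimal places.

5.416

Π: n·r = n·A_1 gives -7x + y - 4z = -10.
n·S − d = (-7)·(6) + (1)·(4) + (-4)·(4) − (-10) = -44; |n| = √66.
Distance = |-44| / √66 = 44/√66 ≈ 5.416.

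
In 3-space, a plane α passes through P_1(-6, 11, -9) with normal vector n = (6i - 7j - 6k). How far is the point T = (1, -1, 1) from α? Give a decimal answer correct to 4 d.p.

6.0000

α: n·r = n·P_1 gives 6x - 7y - 6z = -59.
n·T − d = (6)·(1) + (-7)·(-1) + (-6)·(1) − (-59) = 66; |n| = √121.
Distance = |66| / √121 = 66/√121 ≈ 6.0000.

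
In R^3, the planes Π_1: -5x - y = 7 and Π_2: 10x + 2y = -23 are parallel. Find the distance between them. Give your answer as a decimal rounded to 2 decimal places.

Rescale Π_2 by 1/(-2): -5x - y = 23/2. Then distance = |7 − (23/2)| / √26 ≈ 0.88.

0.88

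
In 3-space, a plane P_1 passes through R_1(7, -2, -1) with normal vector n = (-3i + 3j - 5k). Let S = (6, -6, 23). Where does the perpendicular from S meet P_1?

P_1: n·r = n·R_1 gives -3x + 3y - 5z = -22.
Foot = S − λn with λ = (n·S − d)/|n|² = (-151 − (-22))/43 = -3.
Foot = (6, -6, 23) − (-3)·(-3, 3, -5) = (-3, 3, 8).

(-3, 3, 8)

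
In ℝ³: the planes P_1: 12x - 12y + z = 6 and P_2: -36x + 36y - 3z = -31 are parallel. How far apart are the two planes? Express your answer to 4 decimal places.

0.2549

Rescale P_2 by 1/(-3): 12x - 12y + z = 31/3. Then distance = |6 − (31/3)| / √289 ≈ 0.2549.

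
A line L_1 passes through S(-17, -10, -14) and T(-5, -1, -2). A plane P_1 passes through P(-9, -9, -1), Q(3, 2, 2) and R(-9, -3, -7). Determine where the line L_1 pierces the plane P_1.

A direction vector for L_1 is T − S = (12, 9, 12).
PQ = (12, 11, 3), PR = (0, 6, -6); a normal to P_1 is PQ × PR = (-84, 72, 72).
Using P: P_1 has equation -84x + 72y + 72z = 36.
Substitute r = (-17, -10, -14) + t(12, 9, 12) into the plane: -300 + 504t = 36, so t = 2/3.
Intersection: (-17, -10, -14) + (2/3)·(12, 9, 12) = (-9, -4, -6).

(-9, -4, -6)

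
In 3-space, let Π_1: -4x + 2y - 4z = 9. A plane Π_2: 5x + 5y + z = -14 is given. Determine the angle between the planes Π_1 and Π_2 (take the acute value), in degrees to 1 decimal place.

cos θ = |n₁·n₂| / (|n₁||n₂|) = |-14| / (√36 · √51).
θ = arccos(0.32673) ≈ 70.9°.

70.9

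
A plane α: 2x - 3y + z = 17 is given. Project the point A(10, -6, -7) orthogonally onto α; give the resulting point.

Foot = A − λn with λ = (n·A − d)/|n|² = (31 − 17)/14 = 1.
Foot = (10, -6, -7) − 1·(2, -3, 1) = (8, -3, -8).

(8, -3, -8)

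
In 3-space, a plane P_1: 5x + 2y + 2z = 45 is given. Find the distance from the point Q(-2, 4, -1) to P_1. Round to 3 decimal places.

n·Q − d = (5)·(-2) + (2)·(4) + (2)·(-1) − 45 = -49; |n| = √33.
Distance = |-49| / √33 = 49/√33 ≈ 8.530.

8.530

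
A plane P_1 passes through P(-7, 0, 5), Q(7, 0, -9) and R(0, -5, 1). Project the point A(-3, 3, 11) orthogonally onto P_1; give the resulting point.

(-8, 0, 6)

PQ = (14, 0, -14), PR = (7, -5, -4); a normal to P_1 is PQ × PR = (-70, -42, -70).
Using P: P_1 has equation -70x - 42y - 70z = 140.
Foot = A − λn with λ = (n·A − d)/|n|² = (-686 − 140)/11564 = -1/14.
Foot = (-3, 3, 11) − (-1/14)·(-70, -42, -70) = (-8, 0, 6).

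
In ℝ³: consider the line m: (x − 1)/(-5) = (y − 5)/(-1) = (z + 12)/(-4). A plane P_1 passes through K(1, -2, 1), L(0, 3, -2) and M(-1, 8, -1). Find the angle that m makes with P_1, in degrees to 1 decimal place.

m has direction (-5, -1, -4) through (1, 5, -12).
KL = (-1, 5, -3), KM = (-2, 10, -2); a normal to P_1 is KL × KM = (20, 4, 0).
Using K: P_1 has equation 20x + 4y = 12.
sin θ = |n·v| / (|n||v|) = |-104| / (√416 · √42) = 0.78680.
θ ≈ 51.9°.

51.9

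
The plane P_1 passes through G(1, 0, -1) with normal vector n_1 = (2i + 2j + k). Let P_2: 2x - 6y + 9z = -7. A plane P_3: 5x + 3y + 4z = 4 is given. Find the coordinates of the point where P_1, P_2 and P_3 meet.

P_1: n_1·r = n_1·G gives 2x + 2y + z = 1.
Solving the 3×3 linear system 2x + 2y + z = 1, 2x - 6y + 9z = -7, 5x + 3y + 4z = 4 (e.g. by elimination or Cramer's rule, determinant = 8) gives (10, -6, -7).

(10, -6, -7)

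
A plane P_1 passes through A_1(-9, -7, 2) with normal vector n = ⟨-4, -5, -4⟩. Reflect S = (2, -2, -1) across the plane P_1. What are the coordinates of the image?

P_1: n·r = n·A_1 gives -4x - 5y - 4z = 63.
λ = (n·S − d)/|n|² = (6 − 63)/57 = -1.
Reflection = S − 2λn = (2, -2, -1) − (-2)·(-4, -5, -4) = (-6, -12, -9).

(-6, -12, -9)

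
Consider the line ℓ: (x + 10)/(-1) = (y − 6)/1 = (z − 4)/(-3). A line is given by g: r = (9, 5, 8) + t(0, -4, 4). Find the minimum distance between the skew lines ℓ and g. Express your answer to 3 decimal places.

14.289

ℓ has direction (-1, 1, -3) through (-10, 6, 4).
Common perpendicular direction n = (-1, 1, -3) × (0, -4, 4) = (-8, 4, 4).
With w = (9, 5, 8) − (-10, 6, 4) = (19, -1, 4), w · n = -140.
Distance = |w · n| / |n| = |-140| / √96 ≈ 14.289.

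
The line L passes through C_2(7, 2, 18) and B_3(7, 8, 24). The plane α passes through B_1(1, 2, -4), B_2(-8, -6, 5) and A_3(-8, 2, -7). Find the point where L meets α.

(7, -6, 10)

A direction vector for L is B_3 − C_2 = (0, 6, 6).
B_1B_2 = (-9, -8, 9), B_1A_3 = (-9, 0, -3); a normal to α is B_1B_2 × B_1A_3 = (24, -108, -72).
Using B_1: α has equation 24x - 108y - 72z = 96.
Substitute r = (7, 2, 18) + t(0, 6, 6) into the plane: -1344 + (-1080)t = 96, so t = -4/3.
Intersection: (7, 2, 18) + (-4/3)·(0, 6, 6) = (7, -6, 10).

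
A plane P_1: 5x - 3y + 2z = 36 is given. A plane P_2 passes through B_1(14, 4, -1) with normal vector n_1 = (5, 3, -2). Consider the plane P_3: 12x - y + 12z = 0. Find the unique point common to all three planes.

P_2: n_1·r = n_1·B_1 gives 5x + 3y - 2z = 84.
Solving the 3×3 linear system 5x - 3y + 2z = 36, 5x + 3y - 2z = 84, 12x - y + 12z = 0 (e.g. by elimination or Cramer's rule, determinant = 340) gives (12, 0, -12).

(12, 0, -12)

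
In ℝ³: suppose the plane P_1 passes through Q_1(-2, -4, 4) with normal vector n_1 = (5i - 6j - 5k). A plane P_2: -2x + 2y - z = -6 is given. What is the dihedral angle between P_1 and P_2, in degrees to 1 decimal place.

52.3

P_1: n_1·r = n_1·Q_1 gives 5x - 6y - 5z = -6.
cos θ = |n₁·n₂| / (|n₁||n₂|) = |-17| / (√86 · √9).
θ = arccos(0.61105) ≈ 52.3°.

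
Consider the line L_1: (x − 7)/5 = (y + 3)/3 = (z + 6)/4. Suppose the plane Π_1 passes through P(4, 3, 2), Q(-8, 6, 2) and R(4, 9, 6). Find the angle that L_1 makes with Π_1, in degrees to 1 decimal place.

7.8

L_1 has direction (5, 3, 4) through (7, -3, -6).
PQ = (-12, 3, 0), PR = (0, 6, 4); a normal to Π_1 is PQ × PR = (12, 48, -72).
Using P: Π_1 has equation 12x + 48y - 72z = 48.
sin θ = |n·v| / (|n||v|) = |-84| / (√7632 · √50) = 0.13598.
θ ≈ 7.8°.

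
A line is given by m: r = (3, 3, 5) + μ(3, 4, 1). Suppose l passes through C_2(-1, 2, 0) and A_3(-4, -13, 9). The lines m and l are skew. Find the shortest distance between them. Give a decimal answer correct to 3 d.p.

A direction vector for l is A_3 − C_2 = (-3, -15, 9).
Common perpendicular direction n = (3, 4, 1) × (-3, -15, 9) = (51, -30, -33).
With w = (-1, 2, 0) − (3, 3, 5) = (-4, -1, -5), w · n = -9.
Distance = |w · n| / |n| = |-9| / √4590 ≈ 0.133.

0.133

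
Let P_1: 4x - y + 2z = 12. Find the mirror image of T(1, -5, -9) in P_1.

λ = (n·T − d)/|n|² = (-9 − 12)/21 = -1.
Reflection = T − 2λn = (1, -5, -9) − (-2)·(4, -1, 2) = (9, -7, -5).

(9, -7, -5)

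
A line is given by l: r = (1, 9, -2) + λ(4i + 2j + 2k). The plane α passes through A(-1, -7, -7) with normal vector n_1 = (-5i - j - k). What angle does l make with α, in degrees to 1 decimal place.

70.5

α: n_1·r = n_1·A gives -5x - y - z = 19.
sin θ = |n·v| / (|n||v|) = |-24| / (√27 · √24) = 0.94281.
θ ≈ 70.5°.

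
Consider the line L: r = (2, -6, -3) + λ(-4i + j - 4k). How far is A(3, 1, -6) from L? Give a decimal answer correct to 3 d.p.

7.224

Taking (2, -6, -3) on L with direction v = (-4, 1, -4): w = A − (2, -6, -3) = (1, 7, -3), and w × v = (-25, 16, 29).
Distance = |w × v| / |v| = √1722 / √33 ≈ 7.224.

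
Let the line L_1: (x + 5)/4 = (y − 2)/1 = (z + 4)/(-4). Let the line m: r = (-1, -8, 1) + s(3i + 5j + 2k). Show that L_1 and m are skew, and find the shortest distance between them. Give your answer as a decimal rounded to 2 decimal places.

10.89

L_1 has direction (4, 1, -4) through (-5, 2, -4).
Common perpendicular direction n = (4, 1, -4) × (3, 5, 2) = (22, -20, 17).
With w = (-1, -8, 1) − (-5, 2, -4) = (4, -10, 5), w · n = 373.
Since n ≠ 0 the lines are not parallel, and w · n = 373 ≠ 0 so they do not intersect; hence they are skew.
Distance = |w · n| / |n| = |373| / √1173 ≈ 10.89.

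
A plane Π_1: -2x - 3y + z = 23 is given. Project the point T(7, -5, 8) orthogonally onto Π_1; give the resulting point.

Foot = T − λn with λ = (n·T − d)/|n|² = (9 − 23)/14 = -1.
Foot = (7, -5, 8) − (-1)·(-2, -3, 1) = (5, -8, 9).

(5, -8, 9)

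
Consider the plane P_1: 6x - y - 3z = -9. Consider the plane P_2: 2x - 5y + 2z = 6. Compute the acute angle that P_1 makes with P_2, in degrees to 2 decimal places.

cos θ = |n₁·n₂| / (|n₁||n₂|) = |11| / (√46 · √33).
θ = arccos(0.28233) ≈ 73.60°.

73.60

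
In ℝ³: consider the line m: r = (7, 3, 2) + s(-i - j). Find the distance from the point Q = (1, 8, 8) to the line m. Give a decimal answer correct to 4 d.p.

Taking (7, 3, 2) on m with direction v = (-1, -1, 0): w = Q − (7, 3, 2) = (-6, 5, 6), and w × v = (6, -6, 11).
Distance = |w × v| / |v| = √193 / √2 ≈ 9.8234.

9.8234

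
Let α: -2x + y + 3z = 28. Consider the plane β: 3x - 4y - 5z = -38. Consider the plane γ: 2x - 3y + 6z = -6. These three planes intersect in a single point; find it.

(-12, -2, 2)

Solving the 3×3 linear system -2x + y + 3z = 28, 3x - 4y - 5z = -38, 2x - 3y + 6z = -6 (e.g. by elimination or Cramer's rule, determinant = 47) gives (-12, -2, 2).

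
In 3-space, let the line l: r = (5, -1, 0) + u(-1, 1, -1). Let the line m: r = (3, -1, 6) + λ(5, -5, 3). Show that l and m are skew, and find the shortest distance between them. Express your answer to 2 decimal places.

1.41

Common perpendicular direction n = (-1, 1, -1) × (5, -5, 3) = (-2, -2, 0).
With w = (3, -1, 6) − (5, -1, 0) = (-2, 0, 6), w · n = 4.
Since n ≠ 0 the lines are not parallel, and w · n = 4 ≠ 0 so they do not intersect; hence they are skew.
Distance = |w · n| / |n| = |4| / √8 ≈ 1.41.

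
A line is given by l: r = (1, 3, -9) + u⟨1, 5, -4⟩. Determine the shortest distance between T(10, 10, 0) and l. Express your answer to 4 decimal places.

Taking (1, 3, -9) on l with direction v = (1, 5, -4): w = T − (1, 3, -9) = (9, 7, 9), and w × v = (-73, 45, 38).
Distance = |w × v| / |v| = √8798 / √42 ≈ 14.4733.

14.4733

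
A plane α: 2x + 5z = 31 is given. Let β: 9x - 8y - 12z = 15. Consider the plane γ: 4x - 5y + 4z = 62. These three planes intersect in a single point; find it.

(3, -6, 5)

Solving the 3×3 linear system 2x + 5z = 31, 9x - 8y - 12z = 15, 4x - 5y + 4z = 62 (e.g. by elimination or Cramer's rule, determinant = -249) gives (3, -6, 5).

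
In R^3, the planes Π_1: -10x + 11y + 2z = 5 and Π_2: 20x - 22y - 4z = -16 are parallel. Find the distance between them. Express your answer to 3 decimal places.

Rescale Π_2 by 1/(-2): -10x + 11y + 2z = 8. Then distance = |5 − 8| / √225 ≈ 0.200.

0.200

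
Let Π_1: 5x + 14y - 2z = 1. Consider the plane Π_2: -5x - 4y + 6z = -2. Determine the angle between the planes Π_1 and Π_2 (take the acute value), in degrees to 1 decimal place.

45.0

cos θ = |n₁·n₂| / (|n₁||n₂|) = |-93| / (√225 · √77).
θ = arccos(0.70656) ≈ 45.0°.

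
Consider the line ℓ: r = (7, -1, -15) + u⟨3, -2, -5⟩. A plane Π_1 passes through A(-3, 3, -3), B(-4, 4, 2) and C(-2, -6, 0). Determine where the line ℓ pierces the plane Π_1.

AB = (-1, 1, 5), AC = (1, -9, 3); a normal to Π_1 is AB × AC = (48, 8, 8).
Using A: Π_1 has equation 48x + 8y + 8z = -144.
Substitute r = (7, -1, -15) + t(3, -2, -5) into the plane: 208 + 88t = -144, so t = -4.
Intersection: (7, -1, -15) + (-4)·(3, -2, -5) = (-5, 7, 5).

(-5, 7, 5)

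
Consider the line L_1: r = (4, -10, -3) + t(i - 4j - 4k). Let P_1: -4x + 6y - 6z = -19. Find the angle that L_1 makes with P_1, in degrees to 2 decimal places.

sin θ = |n·v| / (|n||v|) = |-4| / (√88 · √33) = 0.07423.
θ ≈ 4.26°.

4.26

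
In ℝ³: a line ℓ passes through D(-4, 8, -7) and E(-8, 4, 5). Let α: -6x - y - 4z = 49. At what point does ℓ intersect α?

(-3, 9, -10)

A direction vector for ℓ is E − D = (-4, -4, 12).
Substitute r = (-4, 8, -7) + t(-4, -4, 12) into the plane: 44 + (-20)t = 49, so t = -1/4.
Intersection: (-4, 8, -7) + (-1/4)·(-4, -4, 12) = (-3, 9, -10).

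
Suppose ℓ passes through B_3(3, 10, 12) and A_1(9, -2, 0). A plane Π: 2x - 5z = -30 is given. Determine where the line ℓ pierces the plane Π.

(5, 6, 8)

A direction vector for ℓ is A_1 − B_3 = (6, -12, -12).
Substitute r = (3, 10, 12) + t(6, -12, -12) into the plane: -54 + 72t = -30, so t = 1/3.
Intersection: (3, 10, 12) + (1/3)·(6, -12, -12) = (5, 6, 8).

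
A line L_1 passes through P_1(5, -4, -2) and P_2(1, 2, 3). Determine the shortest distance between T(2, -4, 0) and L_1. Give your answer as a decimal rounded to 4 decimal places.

2.5912

A direction vector for L_1 is P_2 − P_1 = (-4, 6, 5).
Taking (5, -4, -2) on L_1 with direction v = (-4, 6, 5): w = T − (5, -4, -2) = (-3, 0, 2), and w × v = (-12, 7, -18).
Distance = |w × v| / |v| = √517 / √77 ≈ 2.5912.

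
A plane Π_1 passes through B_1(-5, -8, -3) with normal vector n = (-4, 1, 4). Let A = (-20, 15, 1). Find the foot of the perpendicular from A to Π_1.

(-8, 12, -11)

Π_1: n·r = n·B_1 gives -4x + y + 4z = 0.
Foot = A − λn with λ = (n·A − d)/|n|² = (99 − 0)/33 = 3.
Foot = (-20, 15, 1) − 3·(-4, 1, 4) = (-8, 12, -11).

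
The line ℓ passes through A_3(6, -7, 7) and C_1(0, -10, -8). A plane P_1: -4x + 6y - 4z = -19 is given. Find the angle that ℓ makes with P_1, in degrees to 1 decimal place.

A direction vector for ℓ is C_1 − A_3 = (-6, -3, -15).
sin θ = |n·v| / (|n||v|) = |66| / (√68 · √270) = 0.48709.
θ ≈ 29.1°.

29.1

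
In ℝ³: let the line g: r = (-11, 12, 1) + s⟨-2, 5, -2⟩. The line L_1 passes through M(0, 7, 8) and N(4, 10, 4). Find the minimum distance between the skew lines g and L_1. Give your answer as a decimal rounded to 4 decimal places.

7.6223

A direction vector for L_1 is N − M = (4, 3, -4).
Common perpendicular direction n = (-2, 5, -2) × (4, 3, -4) = (-14, -16, -26).
With w = (0, 7, 8) − (-11, 12, 1) = (11, -5, 7), w · n = -256.
Distance = |w · n| / |n| = |-256| / √1128 ≈ 7.6223.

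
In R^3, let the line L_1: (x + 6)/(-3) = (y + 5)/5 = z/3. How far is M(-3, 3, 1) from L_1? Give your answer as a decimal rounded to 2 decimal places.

6.86

L_1 has direction (-3, 5, 3) through (-6, -5, 0).
Taking (-6, -5, 0) on L_1 with direction v = (-3, 5, 3): w = M − (-6, -5, 0) = (3, 8, 1), and w × v = (19, -12, 39).
Distance = |w × v| / |v| = √2026 / √43 ≈ 6.86.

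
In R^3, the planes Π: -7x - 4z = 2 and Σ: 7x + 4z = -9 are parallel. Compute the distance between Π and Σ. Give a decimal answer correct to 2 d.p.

0.87

Rescale Σ by 1/(-1): -7x - 4z = 9. Then distance = |2 − 9| / √65 ≈ 0.87.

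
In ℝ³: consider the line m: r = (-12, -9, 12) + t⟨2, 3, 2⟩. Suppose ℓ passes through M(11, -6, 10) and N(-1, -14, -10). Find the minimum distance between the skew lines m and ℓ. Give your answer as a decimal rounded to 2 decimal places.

A direction vector for ℓ is N − M = (-12, -8, -20).
Common perpendicular direction n = (2, 3, 2) × (-12, -8, -20) = (-44, 16, 20).
With w = (11, -6, 10) − (-12, -9, 12) = (23, 3, -2), w · n = -1004.
Distance = |w · n| / |n| = |-1004| / √2592 ≈ 19.72.

19.72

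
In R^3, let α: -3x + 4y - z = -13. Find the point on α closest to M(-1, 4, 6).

Foot = M − λn with λ = (n·M − d)/|n|² = (13 − (-13))/26 = 1.
Foot = (-1, 4, 6) − 1·(-3, 4, -1) = (2, 0, 7).

(2, 0, 7)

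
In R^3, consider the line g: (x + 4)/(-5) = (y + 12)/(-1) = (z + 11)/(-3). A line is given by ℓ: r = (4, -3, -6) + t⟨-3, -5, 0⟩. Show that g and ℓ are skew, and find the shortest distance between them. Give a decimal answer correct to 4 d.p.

g has direction (-5, -1, -3) through (-4, -12, -11).
Common perpendicular direction n = (-5, -1, -3) × (-3, -5, 0) = (-15, 9, 22).
With w = (4, -3, -6) − (-4, -12, -11) = (8, 9, 5), w · n = 71.
Since n ≠ 0 the lines are not parallel, and w · n = 71 ≠ 0 so they do not intersect; hence they are skew.
Distance = |w · n| / |n| = |71| / √790 ≈ 2.5261.

2.5261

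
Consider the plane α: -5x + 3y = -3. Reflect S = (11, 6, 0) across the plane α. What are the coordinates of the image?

λ = (n·S − d)/|n|² = (-37 − (-3))/34 = -1.
Reflection = S − 2λn = (11, 6, 0) − (-2)·(-5, 3, 0) = (1, 12, 0).

(1, 12, 0)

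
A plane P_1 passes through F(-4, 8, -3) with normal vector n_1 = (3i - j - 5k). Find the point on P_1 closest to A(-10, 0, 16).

P_1: n_1·r = n_1·F gives 3x - y - 5z = -5.
Foot = A − λn with λ = (n·A − d)/|n|² = (-110 − (-5))/35 = -3.
Foot = (-10, 0, 16) − (-3)·(3, -1, -5) = (-1, -3, 1).

(-1, -3, 1)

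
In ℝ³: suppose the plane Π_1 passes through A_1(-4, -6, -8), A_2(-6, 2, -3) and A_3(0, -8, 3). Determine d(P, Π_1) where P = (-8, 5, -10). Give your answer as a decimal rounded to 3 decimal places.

A_1A_2 = (-2, 8, 5), A_1A_3 = (4, -2, 11); a normal to Π_1 is A_1A_2 × A_1A_3 = (98, 42, -28).
Using A_1: Π_1 has equation 98x + 42y - 28z = -420.
n·P − d = (98)·(-8) + (42)·(5) + (-28)·(-10) − (-420) = 126; |n| = √12152.
Distance = |126| / √12152 = 126/√12152 ≈ 1.143.

1.143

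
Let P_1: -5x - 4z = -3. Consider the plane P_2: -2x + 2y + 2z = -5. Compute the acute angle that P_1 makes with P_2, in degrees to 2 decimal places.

cos θ = |n₁·n₂| / (|n₁||n₂|) = |2| / (√41 · √12).
θ = arccos(0.09017) ≈ 84.83°.

84.83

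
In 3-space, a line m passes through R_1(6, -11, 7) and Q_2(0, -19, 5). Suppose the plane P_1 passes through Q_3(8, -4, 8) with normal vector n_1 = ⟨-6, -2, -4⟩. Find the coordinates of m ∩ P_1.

(9, -7, 8)

A direction vector for m is Q_2 − R_1 = (-6, -8, -2).
P_1: n_1·r = n_1·Q_3 gives -6x - 2y - 4z = -72.
Substitute r = (6, -11, 7) + t(-6, -8, -2) into the plane: -42 + 60t = -72, so t = -1/2.
Intersection: (6, -11, 7) + (-1/2)·(-6, -8, -2) = (9, -7, 8).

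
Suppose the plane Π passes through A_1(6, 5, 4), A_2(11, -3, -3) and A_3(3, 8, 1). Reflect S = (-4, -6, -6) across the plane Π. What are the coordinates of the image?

(16, 10, -10)

A_1A_2 = (5, -8, -7), A_1A_3 = (-3, 3, -3); a normal to Π is A_1A_2 × A_1A_3 = (45, 36, -9).
Using A_1: Π has equation 45x + 36y - 9z = 414.
λ = (n·S − d)/|n|² = (-342 − 414)/3402 = -2/9.
Reflection = S − 2λn = (-4, -6, -6) − (-4/9)·(45, 36, -9) = (16, 10, -10).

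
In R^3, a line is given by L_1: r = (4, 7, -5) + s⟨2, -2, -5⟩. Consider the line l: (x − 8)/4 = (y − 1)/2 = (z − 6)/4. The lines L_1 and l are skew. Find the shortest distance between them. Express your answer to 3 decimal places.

l has direction (4, 2, 4) through (8, 1, 6).
Common perpendicular direction n = (2, -2, -5) × (4, 2, 4) = (2, -28, 12).
With w = (8, 1, 6) − (4, 7, -5) = (4, -6, 11), w · n = 308.
Distance = |w · n| / |n| = |308| / √932 ≈ 10.089.

10.089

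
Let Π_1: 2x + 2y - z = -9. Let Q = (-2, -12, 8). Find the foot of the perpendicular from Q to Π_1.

(4, -6, 5)

Foot = Q − λn with λ = (n·Q − d)/|n|² = (-36 − (-9))/9 = -3.
Foot = (-2, -12, 8) − (-3)·(2, 2, -1) = (4, -6, 5).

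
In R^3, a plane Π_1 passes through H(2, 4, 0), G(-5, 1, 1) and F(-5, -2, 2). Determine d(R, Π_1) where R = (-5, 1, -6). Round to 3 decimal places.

HG = (-7, -3, 1), HF = (-7, -6, 2); a normal to Π_1 is HG × HF = (0, 7, 21).
Using H: Π_1 has equation 7y + 21z = 28.
n·R − d = (0)·(-5) + (7)·(1) + (21)·(-6) − 28 = -147; |n| = √490.
Distance = |-147| / √490 = 147/√490 ≈ 6.641.

6.641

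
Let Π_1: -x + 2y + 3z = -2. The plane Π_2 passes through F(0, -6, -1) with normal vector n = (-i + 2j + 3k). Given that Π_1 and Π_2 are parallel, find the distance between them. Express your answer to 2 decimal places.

3.47

Π_2: n·r = n·F gives -x + 2y + 3z = -15.
Same normal n = (-1, 2, 3) with |n| = √14; distance = |-2 − (-15)| / |n| = 13/√14 ≈ 3.47.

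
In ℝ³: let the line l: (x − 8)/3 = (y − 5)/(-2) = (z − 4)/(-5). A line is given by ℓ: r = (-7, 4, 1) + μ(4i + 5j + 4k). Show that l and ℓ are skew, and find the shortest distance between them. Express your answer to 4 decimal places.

6.8036

l has direction (3, -2, -5) through (8, 5, 4).
Common perpendicular direction n = (3, -2, -5) × (4, 5, 4) = (17, -32, 23).
With w = (-7, 4, 1) − (8, 5, 4) = (-15, -1, -3), w · n = -292.
Since n ≠ 0 the lines are not parallel, and w · n = -292 ≠ 0 so they do not intersect; hence they are skew.
Distance = |w · n| / |n| = |-292| / √1842 ≈ 6.8036.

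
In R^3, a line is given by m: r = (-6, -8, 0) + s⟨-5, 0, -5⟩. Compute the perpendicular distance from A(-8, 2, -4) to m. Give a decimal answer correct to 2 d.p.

Taking (-6, -8, 0) on m with direction v = (-5, 0, -5): w = A − (-6, -8, 0) = (-2, 10, -4), and w × v = (-50, 10, 50).
Distance = |w × v| / |v| = √5100 / √50 ≈ 10.10.

10.10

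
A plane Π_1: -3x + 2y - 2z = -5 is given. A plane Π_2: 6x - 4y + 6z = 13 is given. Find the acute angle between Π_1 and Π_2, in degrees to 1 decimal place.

10.7

cos θ = |n₁·n₂| / (|n₁||n₂|) = |-38| / (√17 · √88).
θ = arccos(0.98247) ≈ 10.7°.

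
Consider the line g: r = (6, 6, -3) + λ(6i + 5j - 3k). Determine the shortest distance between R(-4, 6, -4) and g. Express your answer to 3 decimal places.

7.388

Taking (6, 6, -3) on g with direction v = (6, 5, -3): w = R − (6, 6, -3) = (-10, 0, -1), and w × v = (5, -36, -50).
Distance = |w × v| / |v| = √3821 / √70 ≈ 7.388.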